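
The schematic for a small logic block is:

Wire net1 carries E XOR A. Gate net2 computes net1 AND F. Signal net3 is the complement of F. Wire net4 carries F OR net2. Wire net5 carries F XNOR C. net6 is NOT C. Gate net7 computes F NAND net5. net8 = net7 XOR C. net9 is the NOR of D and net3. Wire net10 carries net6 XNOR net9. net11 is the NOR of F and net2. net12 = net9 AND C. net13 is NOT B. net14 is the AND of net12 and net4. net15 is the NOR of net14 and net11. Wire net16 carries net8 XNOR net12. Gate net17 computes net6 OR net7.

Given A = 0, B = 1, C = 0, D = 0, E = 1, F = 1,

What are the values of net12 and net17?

net12 = 0  net17 = 1

net3 = NOT F = NOT 1 = 0
net5 = F XNOR C = 1 XNOR 0 = 0
net6 = NOT C = NOT 0 = 1
net7 = F NAND net5 = 1 NAND 0 = 1
net9 = D NOR net3 = 0 NOR 0 = 1
net12 = net9 AND C = 1 AND 0 = 0
net17 = net6 OR net7 = 1 OR 1 = 1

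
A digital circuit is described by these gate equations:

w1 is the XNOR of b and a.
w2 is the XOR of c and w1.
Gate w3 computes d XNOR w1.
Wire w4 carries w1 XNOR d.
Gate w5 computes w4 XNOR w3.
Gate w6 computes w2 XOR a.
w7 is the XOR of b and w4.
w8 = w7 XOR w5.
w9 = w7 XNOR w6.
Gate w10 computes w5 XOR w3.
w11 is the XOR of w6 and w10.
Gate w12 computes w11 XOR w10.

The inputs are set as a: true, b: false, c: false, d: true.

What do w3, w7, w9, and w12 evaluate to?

w1 = b XNOR a = false XNOR true = false
w2 = c XOR w1 = false XOR false = false
w3 = d XNOR w1 = true XNOR false = false
w4 = w1 XNOR d = false XNOR true = false
w5 = w4 XNOR w3 = false XNOR false = true
w6 = w2 XOR a = false XOR true = true
w7 = b XOR w4 = false XOR false = false
w9 = w7 XNOR w6 = false XNOR true = false
w10 = w5 XOR w3 = true XOR false = true
w11 = w6 XOR w10 = true XOR true = false
w12 = w11 XOR w10 = false XOR true = true

w3 = false; w7 = false; w9 = false; w12 = true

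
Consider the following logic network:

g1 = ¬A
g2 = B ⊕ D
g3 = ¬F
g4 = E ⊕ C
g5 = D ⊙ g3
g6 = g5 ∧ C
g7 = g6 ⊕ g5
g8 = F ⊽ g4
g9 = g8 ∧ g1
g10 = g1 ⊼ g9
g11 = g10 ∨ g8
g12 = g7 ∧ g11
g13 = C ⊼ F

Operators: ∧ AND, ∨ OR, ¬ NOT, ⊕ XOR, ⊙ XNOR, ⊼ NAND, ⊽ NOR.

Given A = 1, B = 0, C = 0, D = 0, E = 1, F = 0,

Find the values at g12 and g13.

g12 = 0  g13 = 1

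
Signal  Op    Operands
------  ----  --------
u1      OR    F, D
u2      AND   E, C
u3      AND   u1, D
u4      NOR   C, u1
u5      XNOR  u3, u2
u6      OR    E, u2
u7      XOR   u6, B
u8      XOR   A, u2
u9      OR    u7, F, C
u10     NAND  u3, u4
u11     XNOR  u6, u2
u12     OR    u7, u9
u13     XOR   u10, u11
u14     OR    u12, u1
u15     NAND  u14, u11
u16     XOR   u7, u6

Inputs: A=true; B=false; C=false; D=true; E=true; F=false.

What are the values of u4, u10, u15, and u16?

u4 = false, u10 = true, u15 = true, u16 = false

u1 = F OR D = false OR true = true
u2 = E AND C = true AND false = false
u3 = u1 AND D = true AND true = true
u4 = C NOR u1 = false NOR true = false
u6 = E OR u2 = true OR false = true
u7 = u6 XOR B = true XOR false = true
u9 = u7 OR F OR C = true OR false OR false = true
u10 = u3 NAND u4 = true NAND false = true
u11 = u6 XNOR u2 = true XNOR false = false
u12 = u7 OR u9 = true OR true = true
u14 = u12 OR u1 = true OR true = true
u15 = u14 NAND u11 = true NAND false = true
u16 = u7 XOR u6 = true XOR true = false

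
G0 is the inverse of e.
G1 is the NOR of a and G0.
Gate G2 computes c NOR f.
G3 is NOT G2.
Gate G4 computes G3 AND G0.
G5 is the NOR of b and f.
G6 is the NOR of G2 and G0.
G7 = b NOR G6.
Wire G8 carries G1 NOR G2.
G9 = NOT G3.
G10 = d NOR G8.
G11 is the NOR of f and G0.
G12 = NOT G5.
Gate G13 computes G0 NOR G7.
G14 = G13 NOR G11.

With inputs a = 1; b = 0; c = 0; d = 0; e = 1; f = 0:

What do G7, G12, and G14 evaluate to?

G7 = 1, G12 = 0, G14 = 0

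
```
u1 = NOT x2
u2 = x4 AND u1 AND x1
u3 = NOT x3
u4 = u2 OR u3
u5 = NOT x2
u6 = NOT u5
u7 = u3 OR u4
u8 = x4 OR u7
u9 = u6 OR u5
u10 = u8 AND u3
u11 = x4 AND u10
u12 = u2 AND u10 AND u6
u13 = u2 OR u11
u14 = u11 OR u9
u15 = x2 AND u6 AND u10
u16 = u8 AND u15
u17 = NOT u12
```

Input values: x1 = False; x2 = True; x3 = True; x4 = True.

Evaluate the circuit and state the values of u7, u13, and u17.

u7 = False, u13 = False, u17 = True

u1 = NOT x2 = NOT True = False
u2 = x4 AND u1 AND x1 = True AND False AND False = False
u3 = NOT x3 = NOT True = False
u4 = u2 OR u3 = False OR False = False
u5 = NOT x2 = NOT True = False
u6 = NOT u5 = NOT False = True
u7 = u3 OR u4 = False OR False = False
u8 = x4 OR u7 = True OR False = True
u10 = u8 AND u3 = True AND False = False
u11 = x4 AND u10 = True AND False = False
u12 = u2 AND u10 AND u6 = False AND False AND True = False
u13 = u2 OR u11 = False OR False = False
u17 = NOT u12 = NOT False = True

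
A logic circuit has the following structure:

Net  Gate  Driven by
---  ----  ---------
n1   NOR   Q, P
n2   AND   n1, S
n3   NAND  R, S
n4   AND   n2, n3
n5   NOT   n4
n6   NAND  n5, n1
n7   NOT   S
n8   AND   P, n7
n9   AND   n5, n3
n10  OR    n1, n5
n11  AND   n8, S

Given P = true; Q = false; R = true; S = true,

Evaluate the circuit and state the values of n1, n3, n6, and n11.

n1 = false  n3 = false  n6 = true  n11 = false

n1 = Q NOR P = false NOR true = false
n2 = n1 AND S = false AND true = false
n3 = R NAND S = true NAND true = false
n4 = n2 AND n3 = false AND false = false
n5 = NOT n4 = NOT false = true
n6 = n5 NAND n1 = true NAND false = true
n7 = NOT S = NOT true = false
n8 = P AND n7 = true AND false = false
n11 = n8 AND S = false AND true = false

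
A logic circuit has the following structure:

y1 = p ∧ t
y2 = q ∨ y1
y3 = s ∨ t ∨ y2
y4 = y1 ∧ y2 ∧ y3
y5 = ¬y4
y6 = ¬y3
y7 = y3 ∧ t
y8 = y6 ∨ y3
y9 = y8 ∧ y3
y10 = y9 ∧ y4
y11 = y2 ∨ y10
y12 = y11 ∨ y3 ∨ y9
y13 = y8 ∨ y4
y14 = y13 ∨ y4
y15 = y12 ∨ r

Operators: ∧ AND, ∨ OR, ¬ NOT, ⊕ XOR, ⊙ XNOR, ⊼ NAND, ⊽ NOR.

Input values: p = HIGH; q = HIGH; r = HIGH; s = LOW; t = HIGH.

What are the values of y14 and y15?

y14 = HIGH  y15 = HIGH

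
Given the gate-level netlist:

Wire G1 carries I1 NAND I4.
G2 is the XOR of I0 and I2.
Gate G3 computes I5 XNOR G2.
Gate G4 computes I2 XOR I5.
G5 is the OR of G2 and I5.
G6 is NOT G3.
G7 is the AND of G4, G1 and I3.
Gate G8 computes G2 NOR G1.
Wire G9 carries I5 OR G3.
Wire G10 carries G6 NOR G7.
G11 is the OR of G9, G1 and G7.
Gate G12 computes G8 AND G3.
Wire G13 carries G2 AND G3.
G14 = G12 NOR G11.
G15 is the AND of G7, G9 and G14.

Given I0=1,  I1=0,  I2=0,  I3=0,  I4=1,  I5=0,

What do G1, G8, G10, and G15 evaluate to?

G1 = 1  G8 = 0  G10 = 0  G15 = 0

G1 = I1 NAND I4 = 0 NAND 1 = 1
G2 = I0 XOR I2 = 1 XOR 0 = 1
G3 = I5 XNOR G2 = 0 XNOR 1 = 0
G4 = I2 XOR I5 = 0 XOR 0 = 0
G6 = NOT G3 = NOT 0 = 1
G7 = G4 AND G1 AND I3 = 0 AND 1 AND 0 = 0
G8 = G2 NOR G1 = 1 NOR 1 = 0
G9 = I5 OR G3 = 0 OR 0 = 0
G10 = G6 NOR G7 = 1 NOR 0 = 0
G11 = G9 OR G1 OR G7 = 0 OR 1 OR 0 = 1
G12 = G8 AND G3 = 0 AND 0 = 0
G14 = G12 NOR G11 = 0 NOR 1 = 0
G15 = G7 AND G9 AND G14 = 0 AND 0 AND 0 = 0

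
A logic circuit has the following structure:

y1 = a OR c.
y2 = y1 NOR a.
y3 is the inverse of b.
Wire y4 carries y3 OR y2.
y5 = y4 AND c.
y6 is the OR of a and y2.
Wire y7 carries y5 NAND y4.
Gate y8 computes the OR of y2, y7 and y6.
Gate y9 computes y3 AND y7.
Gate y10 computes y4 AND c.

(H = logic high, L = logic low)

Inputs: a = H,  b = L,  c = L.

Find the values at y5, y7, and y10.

y1 = a OR c = H OR L = H
y2 = y1 NOR a = H NOR H = L
y3 = NOT b = NOT L = H
y4 = y3 OR y2 = H OR L = H
y5 = y4 AND c = H AND L = L
y7 = y5 NAND y4 = L NAND H = H
y10 = y4 AND c = H AND L = L

y5 = L  y7 = H  y10 = L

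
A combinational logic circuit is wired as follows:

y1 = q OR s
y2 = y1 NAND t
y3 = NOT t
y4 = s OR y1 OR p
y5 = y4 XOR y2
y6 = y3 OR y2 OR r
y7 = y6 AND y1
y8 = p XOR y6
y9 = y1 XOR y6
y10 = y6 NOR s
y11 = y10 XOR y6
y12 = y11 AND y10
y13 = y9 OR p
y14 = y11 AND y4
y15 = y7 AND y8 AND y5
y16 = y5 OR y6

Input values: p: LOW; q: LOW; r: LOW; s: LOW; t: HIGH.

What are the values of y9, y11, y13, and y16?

y1 = q OR s = LOW OR LOW = LOW
y2 = y1 NAND t = LOW NAND HIGH = HIGH
y3 = NOT t = NOT HIGH = LOW
y4 = s OR y1 OR p = LOW OR LOW OR LOW = LOW
y5 = y4 XOR y2 = LOW XOR HIGH = HIGH
y6 = y3 OR y2 OR r = LOW OR HIGH OR LOW = HIGH
y9 = y1 XOR y6 = LOW XOR HIGH = HIGH
y10 = y6 NOR s = HIGH NOR LOW = LOW
y11 = y10 XOR y6 = LOW XOR HIGH = HIGH
y13 = y9 OR p = HIGH OR LOW = HIGH
y16 = y5 OR y6 = HIGH OR HIGH = HIGH

y9 = HIGH; y11 = HIGH; y13 = HIGH; y16 = HIGH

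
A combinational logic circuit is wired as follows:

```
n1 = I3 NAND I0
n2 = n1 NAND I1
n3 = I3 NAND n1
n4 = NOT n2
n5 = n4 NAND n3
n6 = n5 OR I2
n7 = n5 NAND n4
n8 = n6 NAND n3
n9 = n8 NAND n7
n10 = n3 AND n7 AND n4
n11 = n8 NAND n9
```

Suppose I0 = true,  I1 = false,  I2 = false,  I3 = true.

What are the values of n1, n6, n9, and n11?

n1 = false  n6 = true  n9 = true  n11 = true

n1 = I3 NAND I0 = true NAND true = false
n2 = n1 NAND I1 = false NAND false = true
n3 = I3 NAND n1 = true NAND false = true
n4 = NOT n2 = NOT true = false
n5 = n4 NAND n3 = false NAND true = true
n6 = n5 OR I2 = true OR false = true
n7 = n5 NAND n4 = true NAND false = true
n8 = n6 NAND n3 = true NAND true = false
n9 = n8 NAND n7 = false NAND true = true
n11 = n8 NAND n9 = false NAND true = true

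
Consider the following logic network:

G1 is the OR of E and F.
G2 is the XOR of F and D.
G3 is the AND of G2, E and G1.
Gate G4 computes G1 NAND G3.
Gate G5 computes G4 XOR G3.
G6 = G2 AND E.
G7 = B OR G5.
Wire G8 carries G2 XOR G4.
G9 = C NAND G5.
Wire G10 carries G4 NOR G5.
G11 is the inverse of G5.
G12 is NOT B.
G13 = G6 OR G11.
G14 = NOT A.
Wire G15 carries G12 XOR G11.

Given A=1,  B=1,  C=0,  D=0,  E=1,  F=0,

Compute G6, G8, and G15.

G1 = E OR F = 1 OR 0 = 1
G2 = F XOR D = 0 XOR 0 = 0
G3 = G2 AND E AND G1 = 0 AND 1 AND 1 = 0
G4 = G1 NAND G3 = 1 NAND 0 = 1
G5 = G4 XOR G3 = 1 XOR 0 = 1
G6 = G2 AND E = 0 AND 1 = 0
G8 = G2 XOR G4 = 0 XOR 1 = 1
G11 = NOT G5 = NOT 1 = 0
G12 = NOT B = NOT 1 = 0
G15 = G12 XOR G11 = 0 XOR 0 = 0

G6 = 0; G8 = 1; G15 = 0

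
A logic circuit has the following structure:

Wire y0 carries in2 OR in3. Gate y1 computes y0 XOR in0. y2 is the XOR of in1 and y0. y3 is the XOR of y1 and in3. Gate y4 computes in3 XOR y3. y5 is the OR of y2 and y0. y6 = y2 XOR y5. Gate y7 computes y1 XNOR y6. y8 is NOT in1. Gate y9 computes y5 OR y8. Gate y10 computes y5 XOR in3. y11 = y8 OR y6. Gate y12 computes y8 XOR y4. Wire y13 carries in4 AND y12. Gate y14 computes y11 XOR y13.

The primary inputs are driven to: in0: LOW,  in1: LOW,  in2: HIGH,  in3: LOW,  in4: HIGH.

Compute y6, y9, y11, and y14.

y6 = LOW  y9 = HIGH  y11 = HIGH  y14 = HIGH

y0 = in2 OR in3 = HIGH OR LOW = HIGH
y1 = y0 XOR in0 = HIGH XOR LOW = HIGH
y2 = in1 XOR y0 = LOW XOR HIGH = HIGH
y3 = y1 XOR in3 = HIGH XOR LOW = HIGH
y4 = in3 XOR y3 = LOW XOR HIGH = HIGH
y5 = y2 OR y0 = HIGH OR HIGH = HIGH
y6 = y2 XOR y5 = HIGH XOR HIGH = LOW
y8 = NOT in1 = NOT LOW = HIGH
y9 = y5 OR y8 = HIGH OR HIGH = HIGH
y11 = y8 OR y6 = HIGH OR LOW = HIGH
y12 = y8 XOR y4 = HIGH XOR HIGH = LOW
y13 = in4 AND y12 = HIGH AND LOW = LOW
y14 = y11 XOR y13 = HIGH XOR LOW = HIGH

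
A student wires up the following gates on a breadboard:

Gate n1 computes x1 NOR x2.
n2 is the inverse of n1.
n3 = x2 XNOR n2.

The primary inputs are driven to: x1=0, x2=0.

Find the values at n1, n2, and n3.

n1 = x1 NOR x2 = 0 NOR 0 = 1
n2 = NOT n1 = NOT 1 = 0
n3 = x2 XNOR n2 = 0 XNOR 0 = 1

n1 = 1, n2 = 0, n3 = 1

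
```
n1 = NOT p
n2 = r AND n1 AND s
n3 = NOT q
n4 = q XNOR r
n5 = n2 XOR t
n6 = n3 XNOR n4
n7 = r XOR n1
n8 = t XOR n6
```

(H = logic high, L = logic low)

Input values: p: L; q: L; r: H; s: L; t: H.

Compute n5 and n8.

n5 = H, n8 = H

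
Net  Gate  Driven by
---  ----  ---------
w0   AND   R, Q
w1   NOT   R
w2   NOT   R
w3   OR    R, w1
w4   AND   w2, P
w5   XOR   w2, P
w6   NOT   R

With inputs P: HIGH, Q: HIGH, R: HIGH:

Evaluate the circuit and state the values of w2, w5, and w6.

w2 = LOW; w5 = HIGH; w6 = LOW

w2 = NOT R = NOT HIGH = LOW
w5 = w2 XOR P = LOW XOR HIGH = HIGH
w6 = NOT R = NOT HIGH = LOW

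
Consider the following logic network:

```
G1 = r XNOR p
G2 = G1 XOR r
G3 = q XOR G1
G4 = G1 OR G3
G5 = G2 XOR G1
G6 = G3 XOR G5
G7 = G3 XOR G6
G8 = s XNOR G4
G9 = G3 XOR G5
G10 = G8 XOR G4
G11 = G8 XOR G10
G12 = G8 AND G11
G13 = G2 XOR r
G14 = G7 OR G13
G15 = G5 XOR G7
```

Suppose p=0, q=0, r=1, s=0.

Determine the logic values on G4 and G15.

G4 = 0  G15 = 0

G1 = r XNOR p = 1 XNOR 0 = 0
G2 = G1 XOR r = 0 XOR 1 = 1
G3 = q XOR G1 = 0 XOR 0 = 0
G4 = G1 OR G3 = 0 OR 0 = 0
G5 = G2 XOR G1 = 1 XOR 0 = 1
G6 = G3 XOR G5 = 0 XOR 1 = 1
G7 = G3 XOR G6 = 0 XOR 1 = 1
G15 = G5 XOR G7 = 1 XOR 1 = 0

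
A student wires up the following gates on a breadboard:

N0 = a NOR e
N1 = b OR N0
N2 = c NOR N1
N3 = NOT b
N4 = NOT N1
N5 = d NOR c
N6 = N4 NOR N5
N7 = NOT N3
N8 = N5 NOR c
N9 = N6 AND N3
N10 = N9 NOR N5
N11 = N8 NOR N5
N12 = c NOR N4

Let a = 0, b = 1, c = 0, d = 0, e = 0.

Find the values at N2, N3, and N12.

N2 = 0, N3 = 0, N12 = 1

N0 = a NOR e = 0 NOR 0 = 1
N1 = b OR N0 = 1 OR 1 = 1
N2 = c NOR N1 = 0 NOR 1 = 0
N3 = NOT b = NOT 1 = 0
N4 = NOT N1 = NOT 1 = 0
N12 = c NOR N4 = 0 NOR 0 = 1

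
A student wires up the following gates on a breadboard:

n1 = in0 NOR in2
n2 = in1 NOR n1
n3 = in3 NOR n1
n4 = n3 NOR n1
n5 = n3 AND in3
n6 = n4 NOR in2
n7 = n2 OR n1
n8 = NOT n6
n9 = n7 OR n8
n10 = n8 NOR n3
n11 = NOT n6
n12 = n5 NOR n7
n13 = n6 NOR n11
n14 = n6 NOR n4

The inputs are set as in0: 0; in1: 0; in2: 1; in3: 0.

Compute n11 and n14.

n11 = 1, n14 = 1

n1 = in0 NOR in2 = 0 NOR 1 = 0
n3 = in3 NOR n1 = 0 NOR 0 = 1
n4 = n3 NOR n1 = 1 NOR 0 = 0
n6 = n4 NOR in2 = 0 NOR 1 = 0
n11 = NOT n6 = NOT 0 = 1
n14 = n6 NOR n4 = 0 NOR 0 = 1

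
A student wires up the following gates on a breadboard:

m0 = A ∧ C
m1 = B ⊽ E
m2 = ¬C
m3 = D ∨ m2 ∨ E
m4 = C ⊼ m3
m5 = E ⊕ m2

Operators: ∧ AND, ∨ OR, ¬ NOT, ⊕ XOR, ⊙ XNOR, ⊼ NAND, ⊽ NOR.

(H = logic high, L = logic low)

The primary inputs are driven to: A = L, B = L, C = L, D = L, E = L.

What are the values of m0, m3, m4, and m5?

m0 = L, m3 = H, m4 = H, m5 = H

m0 = A AND C = L AND L = L
m2 = NOT C = NOT L = H
m3 = D OR m2 OR E = L OR H OR L = H
m4 = C NAND m3 = L NAND H = H
m5 = E XOR m2 = L XOR H = H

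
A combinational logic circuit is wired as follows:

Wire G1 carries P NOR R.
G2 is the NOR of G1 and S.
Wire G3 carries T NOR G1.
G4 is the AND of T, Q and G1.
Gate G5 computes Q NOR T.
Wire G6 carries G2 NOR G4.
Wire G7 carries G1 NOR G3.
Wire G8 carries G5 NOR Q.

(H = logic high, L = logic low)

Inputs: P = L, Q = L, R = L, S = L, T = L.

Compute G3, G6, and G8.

G3 = L, G6 = H, G8 = L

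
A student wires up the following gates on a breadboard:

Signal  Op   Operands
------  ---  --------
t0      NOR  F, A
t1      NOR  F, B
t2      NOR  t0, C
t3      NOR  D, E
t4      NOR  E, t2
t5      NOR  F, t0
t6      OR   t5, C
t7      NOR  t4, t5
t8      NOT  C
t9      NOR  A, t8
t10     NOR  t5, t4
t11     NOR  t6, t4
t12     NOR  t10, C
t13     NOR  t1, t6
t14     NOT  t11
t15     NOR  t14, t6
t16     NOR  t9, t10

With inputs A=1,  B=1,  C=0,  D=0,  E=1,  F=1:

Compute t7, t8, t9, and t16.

t0 = F NOR A = 1 NOR 1 = 0
t2 = t0 NOR C = 0 NOR 0 = 1
t4 = E NOR t2 = 1 NOR 1 = 0
t5 = F NOR t0 = 1 NOR 0 = 0
t7 = t4 NOR t5 = 0 NOR 0 = 1
t8 = NOT C = NOT 0 = 1
t9 = A NOR t8 = 1 NOR 1 = 0
t10 = t5 NOR t4 = 0 NOR 0 = 1
t16 = t9 NOR t10 = 0 NOR 1 = 0

t7 = 1, t8 = 1, t9 = 0, t16 = 0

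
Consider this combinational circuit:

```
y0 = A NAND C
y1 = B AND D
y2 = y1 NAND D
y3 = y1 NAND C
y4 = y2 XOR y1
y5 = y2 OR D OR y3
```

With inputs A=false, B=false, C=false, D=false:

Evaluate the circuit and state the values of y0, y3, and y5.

y0 = true  y3 = true  y5 = true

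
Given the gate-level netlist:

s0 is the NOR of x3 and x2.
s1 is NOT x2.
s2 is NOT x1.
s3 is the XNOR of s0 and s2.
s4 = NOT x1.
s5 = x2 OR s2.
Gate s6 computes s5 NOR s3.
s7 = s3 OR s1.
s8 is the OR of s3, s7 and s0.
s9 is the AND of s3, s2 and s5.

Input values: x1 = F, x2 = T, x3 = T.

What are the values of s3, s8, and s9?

s3 = F, s8 = F, s9 = F

s0 = x3 NOR x2 = T NOR T = F
s1 = NOT x2 = NOT T = F
s2 = NOT x1 = NOT F = T
s3 = s0 XNOR s2 = F XNOR T = F
s5 = x2 OR s2 = T OR T = T
s7 = s3 OR s1 = F OR F = F
s8 = s3 OR s7 OR s0 = F OR F OR F = F
s9 = s3 AND s2 AND s5 = F AND T AND T = F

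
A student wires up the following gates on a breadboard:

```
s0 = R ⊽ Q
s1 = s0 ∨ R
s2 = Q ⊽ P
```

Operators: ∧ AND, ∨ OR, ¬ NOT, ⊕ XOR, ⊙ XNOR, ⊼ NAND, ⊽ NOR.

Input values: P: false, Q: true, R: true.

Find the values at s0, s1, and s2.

s0 = false, s1 = true, s2 = false

s0 = R NOR Q = true NOR true = false
s1 = s0 OR R = false OR true = true
s2 = Q NOR P = true NOR false = false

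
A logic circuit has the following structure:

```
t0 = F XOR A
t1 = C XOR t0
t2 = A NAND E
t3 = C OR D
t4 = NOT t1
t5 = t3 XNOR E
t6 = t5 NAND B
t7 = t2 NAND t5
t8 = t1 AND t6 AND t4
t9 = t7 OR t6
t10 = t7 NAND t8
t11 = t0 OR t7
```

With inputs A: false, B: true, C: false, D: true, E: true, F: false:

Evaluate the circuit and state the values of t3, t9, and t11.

t0 = F XOR A = false XOR false = false
t2 = A NAND E = false NAND true = true
t3 = C OR D = false OR true = true
t5 = t3 XNOR E = true XNOR true = true
t6 = t5 NAND B = true NAND true = false
t7 = t2 NAND t5 = true NAND true = false
t9 = t7 OR t6 = false OR false = false
t11 = t0 OR t7 = false OR false = false

t3 = true, t9 = false, t11 = false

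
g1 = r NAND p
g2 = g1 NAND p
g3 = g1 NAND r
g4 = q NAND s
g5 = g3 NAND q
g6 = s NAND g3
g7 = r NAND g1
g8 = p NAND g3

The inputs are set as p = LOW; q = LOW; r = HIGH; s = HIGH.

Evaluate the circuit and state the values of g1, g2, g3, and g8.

g1 = HIGH  g2 = HIGH  g3 = LOW  g8 = HIGH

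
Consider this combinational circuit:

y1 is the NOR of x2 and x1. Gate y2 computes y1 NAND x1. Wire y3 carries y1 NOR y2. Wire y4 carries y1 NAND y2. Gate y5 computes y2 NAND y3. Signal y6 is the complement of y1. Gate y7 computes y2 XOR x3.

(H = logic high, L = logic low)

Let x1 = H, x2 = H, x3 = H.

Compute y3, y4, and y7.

y3 = L, y4 = H, y7 = L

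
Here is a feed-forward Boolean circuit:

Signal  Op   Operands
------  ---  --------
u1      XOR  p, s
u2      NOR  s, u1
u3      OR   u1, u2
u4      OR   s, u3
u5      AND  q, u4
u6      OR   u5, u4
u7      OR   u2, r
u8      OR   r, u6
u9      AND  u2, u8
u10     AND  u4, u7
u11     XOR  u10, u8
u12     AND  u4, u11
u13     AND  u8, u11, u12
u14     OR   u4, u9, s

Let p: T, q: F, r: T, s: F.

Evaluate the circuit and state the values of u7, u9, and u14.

u1 = p XOR s = T XOR F = T
u2 = s NOR u1 = F NOR T = F
u3 = u1 OR u2 = T OR F = T
u4 = s OR u3 = F OR T = T
u5 = q AND u4 = F AND T = F
u6 = u5 OR u4 = F OR T = T
u7 = u2 OR r = F OR T = T
u8 = r OR u6 = T OR T = T
u9 = u2 AND u8 = F AND T = F
u14 = u4 OR u9 OR s = T OR F OR F = T

u7 = T, u9 = F, u14 = T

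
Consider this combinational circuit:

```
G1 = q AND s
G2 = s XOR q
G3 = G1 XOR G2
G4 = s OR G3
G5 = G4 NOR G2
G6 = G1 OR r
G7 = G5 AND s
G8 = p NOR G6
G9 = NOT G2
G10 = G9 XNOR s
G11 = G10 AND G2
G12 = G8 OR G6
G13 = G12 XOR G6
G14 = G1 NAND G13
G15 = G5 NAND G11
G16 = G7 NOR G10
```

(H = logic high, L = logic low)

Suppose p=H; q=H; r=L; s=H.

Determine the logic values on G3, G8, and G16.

G3 = H  G8 = L  G16 = L

G1 = q AND s = H AND H = H
G2 = s XOR q = H XOR H = L
G3 = G1 XOR G2 = H XOR L = H
G4 = s OR G3 = H OR H = H
G5 = G4 NOR G2 = H NOR L = L
G6 = G1 OR r = H OR L = H
G7 = G5 AND s = L AND H = L
G8 = p NOR G6 = H NOR H = L
G9 = NOT G2 = NOT L = H
G10 = G9 XNOR s = H XNOR H = H
G16 = G7 NOR G10 = L NOR H = L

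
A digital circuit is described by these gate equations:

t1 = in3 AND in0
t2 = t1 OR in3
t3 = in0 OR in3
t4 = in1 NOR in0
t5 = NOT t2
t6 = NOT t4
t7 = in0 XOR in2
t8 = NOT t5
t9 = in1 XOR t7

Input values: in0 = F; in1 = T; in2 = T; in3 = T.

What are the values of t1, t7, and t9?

t1 = F, t7 = T, t9 = F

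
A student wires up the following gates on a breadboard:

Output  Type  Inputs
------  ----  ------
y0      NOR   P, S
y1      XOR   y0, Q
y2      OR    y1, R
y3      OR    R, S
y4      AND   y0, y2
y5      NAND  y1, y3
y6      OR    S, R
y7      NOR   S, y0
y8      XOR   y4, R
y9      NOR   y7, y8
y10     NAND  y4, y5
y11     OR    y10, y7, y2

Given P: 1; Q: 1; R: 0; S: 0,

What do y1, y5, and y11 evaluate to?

y0 = P NOR S = 1 NOR 0 = 0
y1 = y0 XOR Q = 0 XOR 1 = 1
y2 = y1 OR R = 1 OR 0 = 1
y3 = R OR S = 0 OR 0 = 0
y4 = y0 AND y2 = 0 AND 1 = 0
y5 = y1 NAND y3 = 1 NAND 0 = 1
y7 = S NOR y0 = 0 NOR 0 = 1
y10 = y4 NAND y5 = 0 NAND 1 = 1
y11 = y10 OR y7 OR y2 = 1 OR 1 OR 1 = 1

y1 = 1, y5 = 1, y11 = 1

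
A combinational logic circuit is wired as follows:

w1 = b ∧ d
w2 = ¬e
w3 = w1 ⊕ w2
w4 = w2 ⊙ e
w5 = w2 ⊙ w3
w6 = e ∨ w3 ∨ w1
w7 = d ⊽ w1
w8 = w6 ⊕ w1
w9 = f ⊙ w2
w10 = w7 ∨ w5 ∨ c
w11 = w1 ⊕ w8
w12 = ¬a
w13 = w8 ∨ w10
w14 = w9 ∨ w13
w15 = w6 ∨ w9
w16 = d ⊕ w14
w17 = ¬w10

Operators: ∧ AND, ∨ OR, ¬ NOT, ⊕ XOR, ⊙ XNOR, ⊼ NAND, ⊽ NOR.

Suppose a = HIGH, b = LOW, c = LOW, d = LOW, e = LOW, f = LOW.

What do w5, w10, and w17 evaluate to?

w5 = HIGH, w10 = HIGH, w17 = LOW

w1 = b AND d = LOW AND LOW = LOW
w2 = NOT e = NOT LOW = HIGH
w3 = w1 XOR w2 = LOW XOR HIGH = HIGH
w5 = w2 XNOR w3 = HIGH XNOR HIGH = HIGH
w7 = d NOR w1 = LOW NOR LOW = HIGH
w10 = w7 OR w5 OR c = HIGH OR HIGH OR LOW = HIGH
w17 = NOT w10 = NOT HIGH = LOW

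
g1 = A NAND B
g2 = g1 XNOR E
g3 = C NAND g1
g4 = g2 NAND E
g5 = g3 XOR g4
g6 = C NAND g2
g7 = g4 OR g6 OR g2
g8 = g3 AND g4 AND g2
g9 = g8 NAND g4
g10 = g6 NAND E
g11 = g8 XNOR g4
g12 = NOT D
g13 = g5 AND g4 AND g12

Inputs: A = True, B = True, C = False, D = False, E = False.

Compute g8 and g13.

g1 = A NAND B = True NAND True = False
g2 = g1 XNOR E = False XNOR False = True
g3 = C NAND g1 = False NAND False = True
g4 = g2 NAND E = True NAND False = True
g5 = g3 XOR g4 = True XOR True = False
g8 = g3 AND g4 AND g2 = True AND True AND True = True
g12 = NOT D = NOT False = True
g13 = g5 AND g4 AND g12 = False AND True AND True = False

g8 = True, g13 = False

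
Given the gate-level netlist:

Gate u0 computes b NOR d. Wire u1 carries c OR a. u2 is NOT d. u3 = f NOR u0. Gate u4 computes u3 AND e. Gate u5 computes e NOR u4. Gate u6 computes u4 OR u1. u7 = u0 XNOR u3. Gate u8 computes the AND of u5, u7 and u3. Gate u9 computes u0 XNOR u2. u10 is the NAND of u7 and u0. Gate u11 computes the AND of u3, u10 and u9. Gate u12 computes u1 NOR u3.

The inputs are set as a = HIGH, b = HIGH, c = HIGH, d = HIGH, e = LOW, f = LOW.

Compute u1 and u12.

u0 = b NOR d = HIGH NOR HIGH = LOW
u1 = c OR a = HIGH OR HIGH = HIGH
u3 = f NOR u0 = LOW NOR LOW = HIGH
u12 = u1 NOR u3 = HIGH NOR HIGH = LOW

u1 = HIGH; u12 = LOW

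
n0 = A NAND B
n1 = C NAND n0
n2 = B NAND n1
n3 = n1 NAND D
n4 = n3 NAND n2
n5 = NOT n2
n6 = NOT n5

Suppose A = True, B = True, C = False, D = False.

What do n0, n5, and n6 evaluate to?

n0 = A NAND B = True NAND True = False
n1 = C NAND n0 = False NAND False = True
n2 = B NAND n1 = True NAND True = False
n5 = NOT n2 = NOT False = True
n6 = NOT n5 = NOT True = False

n0 = False, n5 = True, n6 = False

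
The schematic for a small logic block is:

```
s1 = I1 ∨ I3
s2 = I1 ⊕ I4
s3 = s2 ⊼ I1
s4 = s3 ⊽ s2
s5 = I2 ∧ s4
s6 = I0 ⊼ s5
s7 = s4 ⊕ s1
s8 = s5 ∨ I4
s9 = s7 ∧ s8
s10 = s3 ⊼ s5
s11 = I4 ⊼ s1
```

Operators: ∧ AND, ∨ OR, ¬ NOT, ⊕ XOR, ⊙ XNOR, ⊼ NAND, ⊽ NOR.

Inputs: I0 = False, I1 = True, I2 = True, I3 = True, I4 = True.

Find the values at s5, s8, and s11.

s1 = I1 OR I3 = True OR True = True
s2 = I1 XOR I4 = True XOR True = False
s3 = s2 NAND I1 = False NAND True = True
s4 = s3 NOR s2 = True NOR False = False
s5 = I2 AND s4 = True AND False = False
s8 = s5 OR I4 = False OR True = True
s11 = I4 NAND s1 = True NAND True = False

s5 = False, s8 = True, s11 = False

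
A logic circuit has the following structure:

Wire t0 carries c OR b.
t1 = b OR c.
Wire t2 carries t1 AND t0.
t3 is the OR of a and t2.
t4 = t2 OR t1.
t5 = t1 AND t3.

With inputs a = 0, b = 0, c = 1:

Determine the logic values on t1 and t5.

t0 = c OR b = 1 OR 0 = 1
t1 = b OR c = 0 OR 1 = 1
t2 = t1 AND t0 = 1 AND 1 = 1
t3 = a OR t2 = 0 OR 1 = 1
t5 = t1 AND t3 = 1 AND 1 = 1

t1 = 1, t5 = 1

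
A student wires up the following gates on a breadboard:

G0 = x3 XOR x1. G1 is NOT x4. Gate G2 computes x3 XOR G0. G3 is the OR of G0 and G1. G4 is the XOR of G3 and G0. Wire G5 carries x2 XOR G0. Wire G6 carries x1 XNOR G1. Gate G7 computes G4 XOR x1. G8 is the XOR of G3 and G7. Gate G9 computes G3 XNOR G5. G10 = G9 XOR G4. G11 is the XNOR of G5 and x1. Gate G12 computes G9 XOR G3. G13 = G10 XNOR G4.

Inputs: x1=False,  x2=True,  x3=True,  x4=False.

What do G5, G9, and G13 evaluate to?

G0 = x3 XOR x1 = True XOR False = True
G1 = NOT x4 = NOT False = True
G3 = G0 OR G1 = True OR True = True
G4 = G3 XOR G0 = True XOR True = False
G5 = x2 XOR G0 = True XOR True = False
G9 = G3 XNOR G5 = True XNOR False = False
G10 = G9 XOR G4 = False XOR False = False
G13 = G10 XNOR G4 = False XNOR False = True

G5 = False, G9 = False, G13 = True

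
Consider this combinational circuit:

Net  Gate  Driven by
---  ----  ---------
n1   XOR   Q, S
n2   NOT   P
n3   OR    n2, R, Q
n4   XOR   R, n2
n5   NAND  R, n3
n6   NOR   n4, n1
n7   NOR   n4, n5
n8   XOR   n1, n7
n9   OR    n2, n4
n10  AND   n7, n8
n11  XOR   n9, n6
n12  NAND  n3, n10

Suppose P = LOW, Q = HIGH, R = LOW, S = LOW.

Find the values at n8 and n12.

n1 = Q XOR S = HIGH XOR LOW = HIGH
n2 = NOT P = NOT LOW = HIGH
n3 = n2 OR R OR Q = HIGH OR LOW OR HIGH = HIGH
n4 = R XOR n2 = LOW XOR HIGH = HIGH
n5 = R NAND n3 = LOW NAND HIGH = HIGH
n7 = n4 NOR n5 = HIGH NOR HIGH = LOW
n8 = n1 XOR n7 = HIGH XOR LOW = HIGH
n10 = n7 AND n8 = LOW AND HIGH = LOW
n12 = n3 NAND n10 = HIGH NAND LOW = HIGH

n8 = HIGH  n12 = HIGH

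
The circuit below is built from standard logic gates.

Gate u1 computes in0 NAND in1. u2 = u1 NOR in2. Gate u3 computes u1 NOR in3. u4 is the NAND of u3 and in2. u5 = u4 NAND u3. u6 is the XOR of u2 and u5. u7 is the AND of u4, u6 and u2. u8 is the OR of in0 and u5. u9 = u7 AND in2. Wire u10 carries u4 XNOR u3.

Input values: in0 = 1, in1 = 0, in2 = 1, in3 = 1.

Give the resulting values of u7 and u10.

u7 = 0; u10 = 0

u1 = in0 NAND in1 = 1 NAND 0 = 1
u2 = u1 NOR in2 = 1 NOR 1 = 0
u3 = u1 NOR in3 = 1 NOR 1 = 0
u4 = u3 NAND in2 = 0 NAND 1 = 1
u5 = u4 NAND u3 = 1 NAND 0 = 1
u6 = u2 XOR u5 = 0 XOR 1 = 1
u7 = u4 AND u6 AND u2 = 1 AND 1 AND 0 = 0
u10 = u4 XNOR u3 = 1 XNOR 0 = 0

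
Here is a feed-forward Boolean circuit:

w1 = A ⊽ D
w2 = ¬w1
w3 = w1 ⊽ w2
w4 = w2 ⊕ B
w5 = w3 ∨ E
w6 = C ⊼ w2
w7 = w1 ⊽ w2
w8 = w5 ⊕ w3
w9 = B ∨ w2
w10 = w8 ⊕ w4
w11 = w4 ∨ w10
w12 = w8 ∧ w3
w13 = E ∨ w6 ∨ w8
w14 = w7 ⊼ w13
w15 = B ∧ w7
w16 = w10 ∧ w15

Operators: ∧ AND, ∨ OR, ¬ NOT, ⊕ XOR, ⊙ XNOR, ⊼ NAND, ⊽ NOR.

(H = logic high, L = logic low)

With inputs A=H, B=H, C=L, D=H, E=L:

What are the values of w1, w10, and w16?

w1 = L  w10 = L  w16 = L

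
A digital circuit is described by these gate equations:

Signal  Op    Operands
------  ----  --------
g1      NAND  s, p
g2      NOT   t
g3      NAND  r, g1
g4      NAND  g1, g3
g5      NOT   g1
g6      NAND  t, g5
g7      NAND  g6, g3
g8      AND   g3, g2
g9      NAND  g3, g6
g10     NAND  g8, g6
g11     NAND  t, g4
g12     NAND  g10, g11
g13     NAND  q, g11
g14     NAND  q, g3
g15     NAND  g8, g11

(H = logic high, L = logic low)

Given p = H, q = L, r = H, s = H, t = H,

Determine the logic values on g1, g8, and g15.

g1 = L; g8 = L; g15 = H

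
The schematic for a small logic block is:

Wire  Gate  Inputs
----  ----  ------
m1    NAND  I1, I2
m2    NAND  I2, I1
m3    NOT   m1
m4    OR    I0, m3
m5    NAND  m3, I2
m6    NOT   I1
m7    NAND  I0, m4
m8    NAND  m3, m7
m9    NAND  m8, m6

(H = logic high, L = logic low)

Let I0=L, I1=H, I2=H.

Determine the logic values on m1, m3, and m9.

m1 = I1 NAND I2 = H NAND H = L
m3 = NOT m1 = NOT L = H
m4 = I0 OR m3 = L OR H = H
m6 = NOT I1 = NOT H = L
m7 = I0 NAND m4 = L NAND H = H
m8 = m3 NAND m7 = H NAND H = L
m9 = m8 NAND m6 = L NAND L = H

m1 = L; m3 = H; m9 = H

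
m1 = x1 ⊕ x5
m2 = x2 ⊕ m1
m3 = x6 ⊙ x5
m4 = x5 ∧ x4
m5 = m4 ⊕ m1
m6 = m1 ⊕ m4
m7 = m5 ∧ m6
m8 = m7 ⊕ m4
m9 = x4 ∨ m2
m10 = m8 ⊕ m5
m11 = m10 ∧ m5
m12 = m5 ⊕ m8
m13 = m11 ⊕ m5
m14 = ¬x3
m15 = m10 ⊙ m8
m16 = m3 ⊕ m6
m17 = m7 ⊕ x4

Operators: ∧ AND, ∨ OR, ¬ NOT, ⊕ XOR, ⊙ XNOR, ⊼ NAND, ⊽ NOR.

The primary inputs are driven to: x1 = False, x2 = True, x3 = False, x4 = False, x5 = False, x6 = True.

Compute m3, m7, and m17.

m1 = x1 XOR x5 = False XOR False = False
m3 = x6 XNOR x5 = True XNOR False = False
m4 = x5 AND x4 = False AND False = False
m5 = m4 XOR m1 = False XOR False = False
m6 = m1 XOR m4 = False XOR False = False
m7 = m5 AND m6 = False AND False = False
m17 = m7 XOR x4 = False XOR False = False

m3 = False, m7 = False, m17 = False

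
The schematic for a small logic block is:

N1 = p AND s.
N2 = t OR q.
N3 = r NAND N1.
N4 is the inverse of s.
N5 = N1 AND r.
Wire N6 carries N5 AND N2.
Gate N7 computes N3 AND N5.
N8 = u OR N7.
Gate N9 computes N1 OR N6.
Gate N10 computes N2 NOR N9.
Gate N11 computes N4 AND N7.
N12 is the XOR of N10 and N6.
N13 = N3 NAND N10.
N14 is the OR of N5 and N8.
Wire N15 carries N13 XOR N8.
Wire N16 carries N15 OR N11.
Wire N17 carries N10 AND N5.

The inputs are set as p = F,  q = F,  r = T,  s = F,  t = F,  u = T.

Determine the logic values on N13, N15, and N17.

N13 = F  N15 = T  N17 = F

N1 = p AND s = F AND F = F
N2 = t OR q = F OR F = F
N3 = r NAND N1 = T NAND F = T
N5 = N1 AND r = F AND T = F
N6 = N5 AND N2 = F AND F = F
N7 = N3 AND N5 = T AND F = F
N8 = u OR N7 = T OR F = T
N9 = N1 OR N6 = F OR F = F
N10 = N2 NOR N9 = F NOR F = T
N13 = N3 NAND N10 = T NAND T = F
N15 = N13 XOR N8 = F XOR T = T
N17 = N10 AND N5 = T AND F = F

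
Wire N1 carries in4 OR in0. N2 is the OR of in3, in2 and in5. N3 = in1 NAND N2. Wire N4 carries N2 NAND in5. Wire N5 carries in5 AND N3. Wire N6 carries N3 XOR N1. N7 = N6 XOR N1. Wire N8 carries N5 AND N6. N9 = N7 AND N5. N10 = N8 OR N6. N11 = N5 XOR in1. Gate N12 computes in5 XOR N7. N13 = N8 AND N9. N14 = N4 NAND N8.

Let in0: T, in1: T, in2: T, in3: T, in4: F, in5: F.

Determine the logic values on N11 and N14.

N1 = in4 OR in0 = F OR T = T
N2 = in3 OR in2 OR in5 = T OR T OR F = T
N3 = in1 NAND N2 = T NAND T = F
N4 = N2 NAND in5 = T NAND F = T
N5 = in5 AND N3 = F AND F = F
N6 = N3 XOR N1 = F XOR T = T
N8 = N5 AND N6 = F AND T = F
N11 = N5 XOR in1 = F XOR T = T
N14 = N4 NAND N8 = T NAND F = T

N11 = T, N14 = T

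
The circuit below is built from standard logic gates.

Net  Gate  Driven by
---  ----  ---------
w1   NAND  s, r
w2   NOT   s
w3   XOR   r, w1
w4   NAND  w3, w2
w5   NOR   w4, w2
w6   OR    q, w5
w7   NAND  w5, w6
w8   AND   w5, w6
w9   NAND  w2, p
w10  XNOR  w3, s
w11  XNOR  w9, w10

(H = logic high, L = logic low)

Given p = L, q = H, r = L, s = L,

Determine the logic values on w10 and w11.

w1 = s NAND r = L NAND L = H
w2 = NOT s = NOT L = H
w3 = r XOR w1 = L XOR H = H
w9 = w2 NAND p = H NAND L = H
w10 = w3 XNOR s = H XNOR L = L
w11 = w9 XNOR w10 = H XNOR L = L

w10 = L  w11 = L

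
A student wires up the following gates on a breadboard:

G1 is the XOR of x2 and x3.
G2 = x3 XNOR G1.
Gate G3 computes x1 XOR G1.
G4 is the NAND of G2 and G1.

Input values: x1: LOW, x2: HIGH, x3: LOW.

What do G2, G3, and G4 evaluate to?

G1 = x2 XOR x3 = HIGH XOR LOW = HIGH
G2 = x3 XNOR G1 = LOW XNOR HIGH = LOW
G3 = x1 XOR G1 = LOW XOR HIGH = HIGH
G4 = G2 NAND G1 = LOW NAND HIGH = HIGH

G2 = LOW; G3 = HIGH; G4 = HIGH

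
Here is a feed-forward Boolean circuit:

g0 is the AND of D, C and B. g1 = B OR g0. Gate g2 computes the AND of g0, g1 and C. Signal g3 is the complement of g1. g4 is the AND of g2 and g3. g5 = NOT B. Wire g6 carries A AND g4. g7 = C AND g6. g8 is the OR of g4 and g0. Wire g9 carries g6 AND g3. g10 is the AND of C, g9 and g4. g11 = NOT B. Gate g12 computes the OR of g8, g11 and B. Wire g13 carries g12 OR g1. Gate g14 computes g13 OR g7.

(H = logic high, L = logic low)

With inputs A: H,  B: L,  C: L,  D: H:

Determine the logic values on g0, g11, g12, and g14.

g0 = D AND C AND B = H AND L AND L = L
g1 = B OR g0 = L OR L = L
g2 = g0 AND g1 AND C = L AND L AND L = L
g3 = NOT g1 = NOT L = H
g4 = g2 AND g3 = L AND H = L
g6 = A AND g4 = H AND L = L
g7 = C AND g6 = L AND L = L
g8 = g4 OR g0 = L OR L = L
g11 = NOT B = NOT L = H
g12 = g8 OR g11 OR B = L OR H OR L = H
g13 = g12 OR g1 = H OR L = H
g14 = g13 OR g7 = H OR L = H

g0 = L; g11 = H; g12 = H; g14 = H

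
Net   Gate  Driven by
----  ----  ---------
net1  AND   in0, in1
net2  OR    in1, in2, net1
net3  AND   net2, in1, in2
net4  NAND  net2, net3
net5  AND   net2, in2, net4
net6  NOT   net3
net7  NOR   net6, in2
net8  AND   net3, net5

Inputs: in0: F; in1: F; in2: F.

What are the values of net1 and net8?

net1 = in0 AND in1 = F AND F = F
net2 = in1 OR in2 OR net1 = F OR F OR F = F
net3 = net2 AND in1 AND in2 = F AND F AND F = F
net4 = net2 NAND net3 = F NAND F = T
net5 = net2 AND in2 AND net4 = F AND F AND T = F
net8 = net3 AND net5 = F AND F = F

net1 = F  net8 = F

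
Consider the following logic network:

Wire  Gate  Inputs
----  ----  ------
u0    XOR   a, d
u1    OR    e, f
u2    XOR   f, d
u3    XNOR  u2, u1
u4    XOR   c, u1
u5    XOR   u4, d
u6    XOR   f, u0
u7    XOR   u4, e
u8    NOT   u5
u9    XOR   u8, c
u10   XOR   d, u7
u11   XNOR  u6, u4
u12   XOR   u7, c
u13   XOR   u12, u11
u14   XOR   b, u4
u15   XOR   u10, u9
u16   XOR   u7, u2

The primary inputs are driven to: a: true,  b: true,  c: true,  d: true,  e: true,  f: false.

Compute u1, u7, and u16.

u1 = true, u7 = true, u16 = false

u1 = e OR f = true OR false = true
u2 = f XOR d = false XOR true = true
u4 = c XOR u1 = true XOR true = false
u7 = u4 XOR e = false XOR true = true
u16 = u7 XOR u2 = true XOR true = false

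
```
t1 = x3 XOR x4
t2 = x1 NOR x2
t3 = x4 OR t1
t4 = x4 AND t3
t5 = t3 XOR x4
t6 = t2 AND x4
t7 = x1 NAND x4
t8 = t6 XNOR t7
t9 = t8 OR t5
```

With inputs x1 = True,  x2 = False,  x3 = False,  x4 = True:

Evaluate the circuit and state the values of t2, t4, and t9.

t1 = x3 XOR x4 = False XOR True = True
t2 = x1 NOR x2 = True NOR False = False
t3 = x4 OR t1 = True OR True = True
t4 = x4 AND t3 = True AND True = True
t5 = t3 XOR x4 = True XOR True = False
t6 = t2 AND x4 = False AND True = False
t7 = x1 NAND x4 = True NAND True = False
t8 = t6 XNOR t7 = False XNOR False = True
t9 = t8 OR t5 = True OR False = True

t2 = False  t4 = True  t9 = True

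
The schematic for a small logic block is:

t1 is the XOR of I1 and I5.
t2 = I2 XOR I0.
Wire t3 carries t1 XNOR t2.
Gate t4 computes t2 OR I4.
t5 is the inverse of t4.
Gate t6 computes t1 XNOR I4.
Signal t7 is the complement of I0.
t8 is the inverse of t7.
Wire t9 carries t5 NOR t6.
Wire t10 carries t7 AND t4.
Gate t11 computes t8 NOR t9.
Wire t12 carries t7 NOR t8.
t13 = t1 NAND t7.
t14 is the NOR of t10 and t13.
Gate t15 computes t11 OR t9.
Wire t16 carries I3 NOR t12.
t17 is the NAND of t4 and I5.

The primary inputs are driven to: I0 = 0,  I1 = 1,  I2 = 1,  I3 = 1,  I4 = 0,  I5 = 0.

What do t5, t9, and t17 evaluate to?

t5 = 0; t9 = 1; t17 = 1

t1 = I1 XOR I5 = 1 XOR 0 = 1
t2 = I2 XOR I0 = 1 XOR 0 = 1
t4 = t2 OR I4 = 1 OR 0 = 1
t5 = NOT t4 = NOT 1 = 0
t6 = t1 XNOR I4 = 1 XNOR 0 = 0
t9 = t5 NOR t6 = 0 NOR 0 = 1
t17 = t4 NAND I5 = 1 NAND 0 = 1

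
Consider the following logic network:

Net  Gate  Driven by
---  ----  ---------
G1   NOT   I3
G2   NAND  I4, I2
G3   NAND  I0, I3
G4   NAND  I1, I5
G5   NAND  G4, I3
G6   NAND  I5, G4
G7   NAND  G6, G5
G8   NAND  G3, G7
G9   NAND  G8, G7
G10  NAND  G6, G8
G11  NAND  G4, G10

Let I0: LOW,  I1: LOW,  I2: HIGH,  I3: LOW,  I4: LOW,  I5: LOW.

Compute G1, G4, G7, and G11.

G1 = HIGH, G4 = HIGH, G7 = LOW, G11 = HIGH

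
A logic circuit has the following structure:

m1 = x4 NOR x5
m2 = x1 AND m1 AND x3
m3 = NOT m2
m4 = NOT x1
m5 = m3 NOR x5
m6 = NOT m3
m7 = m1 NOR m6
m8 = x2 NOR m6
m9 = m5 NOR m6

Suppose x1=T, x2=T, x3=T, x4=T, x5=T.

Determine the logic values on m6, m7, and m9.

m1 = x4 NOR x5 = T NOR T = F
m2 = x1 AND m1 AND x3 = T AND F AND T = F
m3 = NOT m2 = NOT F = T
m5 = m3 NOR x5 = T NOR T = F
m6 = NOT m3 = NOT T = F
m7 = m1 NOR m6 = F NOR F = T
m9 = m5 NOR m6 = F NOR F = T

m6 = F, m7 = T, m9 = T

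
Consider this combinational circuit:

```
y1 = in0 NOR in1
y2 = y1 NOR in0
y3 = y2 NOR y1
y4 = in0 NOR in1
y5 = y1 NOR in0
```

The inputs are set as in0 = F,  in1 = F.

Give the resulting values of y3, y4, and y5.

y1 = in0 NOR in1 = F NOR F = T
y2 = y1 NOR in0 = T NOR F = F
y3 = y2 NOR y1 = F NOR T = F
y4 = in0 NOR in1 = F NOR F = T
y5 = y1 NOR in0 = T NOR F = F

y3 = F  y4 = T  y5 = F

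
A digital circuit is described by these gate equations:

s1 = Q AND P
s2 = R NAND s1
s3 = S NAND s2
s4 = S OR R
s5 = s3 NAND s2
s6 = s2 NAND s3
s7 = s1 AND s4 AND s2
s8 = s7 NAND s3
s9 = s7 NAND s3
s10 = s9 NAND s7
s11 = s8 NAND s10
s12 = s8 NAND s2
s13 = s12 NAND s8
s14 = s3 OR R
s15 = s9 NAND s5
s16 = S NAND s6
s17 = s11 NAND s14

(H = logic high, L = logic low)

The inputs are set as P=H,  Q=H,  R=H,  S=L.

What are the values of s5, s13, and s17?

s5 = H, s13 = L, s17 = H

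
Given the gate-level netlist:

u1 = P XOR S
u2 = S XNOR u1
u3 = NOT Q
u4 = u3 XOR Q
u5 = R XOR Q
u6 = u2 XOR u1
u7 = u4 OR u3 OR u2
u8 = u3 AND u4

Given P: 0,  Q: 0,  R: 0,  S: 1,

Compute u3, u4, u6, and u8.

u1 = P XOR S = 0 XOR 1 = 1
u2 = S XNOR u1 = 1 XNOR 1 = 1
u3 = NOT Q = NOT 0 = 1
u4 = u3 XOR Q = 1 XOR 0 = 1
u6 = u2 XOR u1 = 1 XOR 1 = 0
u8 = u3 AND u4 = 1 AND 1 = 1

u3 = 1  u4 = 1  u6 = 0  u8 = 1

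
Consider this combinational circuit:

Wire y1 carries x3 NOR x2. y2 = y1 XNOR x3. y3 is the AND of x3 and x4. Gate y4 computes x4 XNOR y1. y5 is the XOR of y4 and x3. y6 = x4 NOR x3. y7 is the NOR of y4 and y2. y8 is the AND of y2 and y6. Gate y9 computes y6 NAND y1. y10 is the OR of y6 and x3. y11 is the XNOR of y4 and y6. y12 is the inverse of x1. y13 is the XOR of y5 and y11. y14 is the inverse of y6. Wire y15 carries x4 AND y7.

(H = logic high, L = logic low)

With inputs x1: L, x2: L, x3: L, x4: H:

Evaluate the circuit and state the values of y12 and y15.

y1 = x3 NOR x2 = L NOR L = H
y2 = y1 XNOR x3 = H XNOR L = L
y4 = x4 XNOR y1 = H XNOR H = H
y7 = y4 NOR y2 = H NOR L = L
y12 = NOT x1 = NOT L = H
y15 = x4 AND y7 = H AND L = L

y12 = H, y15 = L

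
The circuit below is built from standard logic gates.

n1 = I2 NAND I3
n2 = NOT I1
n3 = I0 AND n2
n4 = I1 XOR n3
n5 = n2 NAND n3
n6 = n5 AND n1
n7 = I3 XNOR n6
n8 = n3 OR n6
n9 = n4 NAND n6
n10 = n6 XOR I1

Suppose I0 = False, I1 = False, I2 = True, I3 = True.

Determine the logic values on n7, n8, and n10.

n7 = False, n8 = False, n10 = False

n1 = I2 NAND I3 = True NAND True = False
n2 = NOT I1 = NOT False = True
n3 = I0 AND n2 = False AND True = False
n5 = n2 NAND n3 = True NAND False = True
n6 = n5 AND n1 = True AND False = False
n7 = I3 XNOR n6 = True XNOR False = False
n8 = n3 OR n6 = False OR False = False
n10 = n6 XOR I1 = False XOR False = False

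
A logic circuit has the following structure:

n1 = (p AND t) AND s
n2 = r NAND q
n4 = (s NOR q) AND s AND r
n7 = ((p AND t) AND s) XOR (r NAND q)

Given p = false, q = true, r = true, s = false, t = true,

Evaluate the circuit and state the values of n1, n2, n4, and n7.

n1 = (false AND true) AND false = false
n2 = true NAND true = false
n4 = (false NOR true) AND false AND true = false
n7 = ((false AND true) AND false) XOR (true NAND true) = false

n1 = false, n2 = false, n4 = false, n7 = false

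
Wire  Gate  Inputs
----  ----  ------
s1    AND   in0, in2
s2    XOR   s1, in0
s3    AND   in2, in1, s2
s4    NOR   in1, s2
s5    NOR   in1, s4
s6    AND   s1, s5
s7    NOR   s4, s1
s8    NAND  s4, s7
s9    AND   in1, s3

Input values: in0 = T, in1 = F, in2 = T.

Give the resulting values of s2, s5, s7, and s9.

s2 = F  s5 = F  s7 = F  s9 = F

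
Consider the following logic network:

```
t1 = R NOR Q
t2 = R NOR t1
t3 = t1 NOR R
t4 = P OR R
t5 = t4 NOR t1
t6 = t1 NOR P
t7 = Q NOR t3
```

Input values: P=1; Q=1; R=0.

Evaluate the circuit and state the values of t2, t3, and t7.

t2 = 1  t3 = 1  t7 = 0

t1 = R NOR Q = 0 NOR 1 = 0
t2 = R NOR t1 = 0 NOR 0 = 1
t3 = t1 NOR R = 0 NOR 0 = 1
t7 = Q NOR t3 = 1 NOR 1 = 0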